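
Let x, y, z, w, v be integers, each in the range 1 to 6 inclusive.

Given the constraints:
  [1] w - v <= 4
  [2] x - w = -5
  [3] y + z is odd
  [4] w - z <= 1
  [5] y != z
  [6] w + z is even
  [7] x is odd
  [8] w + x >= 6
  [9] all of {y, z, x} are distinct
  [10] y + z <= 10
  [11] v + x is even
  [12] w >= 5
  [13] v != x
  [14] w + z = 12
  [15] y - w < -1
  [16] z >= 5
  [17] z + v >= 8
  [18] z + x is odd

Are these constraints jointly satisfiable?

Try x = 1, y = 3, z = 6, w = 6, v = 3.
Check constraint 1: w - v = 3; constraint 2: x - w = -5. The remaining constraints are straightforward to verify.

Satisfiable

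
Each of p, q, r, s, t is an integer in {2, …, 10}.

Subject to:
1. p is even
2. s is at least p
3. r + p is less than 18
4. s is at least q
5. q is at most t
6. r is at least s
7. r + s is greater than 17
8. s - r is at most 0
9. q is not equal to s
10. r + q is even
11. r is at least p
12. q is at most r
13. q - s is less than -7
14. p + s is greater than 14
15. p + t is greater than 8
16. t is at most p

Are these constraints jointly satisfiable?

Satisfiable

Try p = 6, q = 2, r = 10, s = 10, t = 4.
Check constraint 3: r + p = 16; constraint 7: r + s = 20. The remaining constraints are straightforward to verify.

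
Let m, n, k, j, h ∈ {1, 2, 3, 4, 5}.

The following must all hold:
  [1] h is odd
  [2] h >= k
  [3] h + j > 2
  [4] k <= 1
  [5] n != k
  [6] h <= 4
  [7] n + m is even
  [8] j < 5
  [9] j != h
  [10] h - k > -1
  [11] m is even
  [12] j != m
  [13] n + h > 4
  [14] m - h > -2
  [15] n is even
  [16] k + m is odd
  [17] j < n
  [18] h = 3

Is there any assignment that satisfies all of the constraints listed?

Satisfiable

The assignment m = 4, n = 4, k = 1, j = 1, h = 3 works:
  constraint 3 holds since h + j = 4.
  constraint 10 holds since h - k = 2.
The rest check out directly.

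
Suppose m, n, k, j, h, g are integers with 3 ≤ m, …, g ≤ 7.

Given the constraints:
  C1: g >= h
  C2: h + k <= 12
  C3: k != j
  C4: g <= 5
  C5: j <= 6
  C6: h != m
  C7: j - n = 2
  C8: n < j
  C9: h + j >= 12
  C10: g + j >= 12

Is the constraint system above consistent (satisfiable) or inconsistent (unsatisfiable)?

From constraints 1 and 4: h ≤ g ≤ 5. From constraint 5: j ≤ 6. Hence h + j ≤ 11. But constraint 9 requires h + j ≥ 12, and 12 > 11. Contradiction.

Unsatisfiable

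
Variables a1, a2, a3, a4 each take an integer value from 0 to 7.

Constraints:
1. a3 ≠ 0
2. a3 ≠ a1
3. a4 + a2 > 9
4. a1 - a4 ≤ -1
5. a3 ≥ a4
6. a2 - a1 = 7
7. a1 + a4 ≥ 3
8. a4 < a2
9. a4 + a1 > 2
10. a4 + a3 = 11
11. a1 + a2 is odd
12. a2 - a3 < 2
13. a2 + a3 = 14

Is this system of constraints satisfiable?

Satisfiable

One satisfying assignment is a1 = 0, a2 = 7, a3 = 7, a4 = 4.
For the less obvious constraints — constraint 3: a4 + a2 = 11; constraint 4: a1 - a4 = -4 — and the others hold by inspection.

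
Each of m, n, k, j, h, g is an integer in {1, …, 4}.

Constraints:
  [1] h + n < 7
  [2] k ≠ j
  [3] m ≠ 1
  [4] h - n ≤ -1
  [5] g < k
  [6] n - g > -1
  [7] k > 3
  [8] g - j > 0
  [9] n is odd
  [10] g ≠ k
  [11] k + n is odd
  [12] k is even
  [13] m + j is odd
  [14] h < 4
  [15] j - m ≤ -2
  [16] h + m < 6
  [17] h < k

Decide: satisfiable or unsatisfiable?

Setting (m, n, k, j, h, g) = (4, 3, 4, 1, 1, 3) satisfies everything: constraint 1: h + n = 4; constraint 4: h - n = -2; constraint 6: n - g = 0, and the others follow.

Satisfiable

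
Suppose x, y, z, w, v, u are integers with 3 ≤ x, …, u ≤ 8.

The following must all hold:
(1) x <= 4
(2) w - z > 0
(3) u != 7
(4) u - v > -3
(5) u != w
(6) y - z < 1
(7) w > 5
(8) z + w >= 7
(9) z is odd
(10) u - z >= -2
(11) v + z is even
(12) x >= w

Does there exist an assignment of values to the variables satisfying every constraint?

From constraint 7: w ≥ 6. From constraints 1 and 12: w ≤ x and x ≤ 4, so w ≤ 4. But 4 < 6, so no value of w works.

Unsatisfiable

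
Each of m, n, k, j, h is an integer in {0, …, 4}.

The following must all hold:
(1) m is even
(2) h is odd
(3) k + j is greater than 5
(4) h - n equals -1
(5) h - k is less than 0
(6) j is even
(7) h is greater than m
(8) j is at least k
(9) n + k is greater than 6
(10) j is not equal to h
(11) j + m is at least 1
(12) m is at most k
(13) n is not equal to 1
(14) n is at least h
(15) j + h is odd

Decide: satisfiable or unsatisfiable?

Satisfiable

Try m = 0, n = 4, k = 4, j = 4, h = 3.
Check constraint 3: k + j = 8; constraint 4: h - n = -1; constraint 5: h - k = -1. The remaining constraints are straightforward to verify.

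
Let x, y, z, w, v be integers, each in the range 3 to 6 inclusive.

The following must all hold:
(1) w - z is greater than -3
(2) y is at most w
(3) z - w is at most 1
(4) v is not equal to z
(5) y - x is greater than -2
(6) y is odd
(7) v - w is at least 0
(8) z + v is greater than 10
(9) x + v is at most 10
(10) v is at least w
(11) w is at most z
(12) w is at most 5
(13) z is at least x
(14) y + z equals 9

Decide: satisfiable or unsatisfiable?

Satisfiable

Try x = 3, y = 3, z = 6, w = 5, v = 5.
Check constraint 1: w - z = -1; constraint 3: z - w = 1; constraint 5: y - x = 0. The remaining constraints are straightforward to verify.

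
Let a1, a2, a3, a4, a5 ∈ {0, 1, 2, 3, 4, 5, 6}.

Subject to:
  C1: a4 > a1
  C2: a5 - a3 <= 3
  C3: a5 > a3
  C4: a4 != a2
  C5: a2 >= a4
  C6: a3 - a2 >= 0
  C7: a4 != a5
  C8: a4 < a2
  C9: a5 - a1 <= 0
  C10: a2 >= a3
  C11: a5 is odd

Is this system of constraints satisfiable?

Unsatisfiable

Constraints 1, 3, 6, 8, and 9 give a1 < a4, a4 < a2, a2 ≤ a3, a3 < a5, a5 ≤ a1. Chaining: a1 < a4 < a2 ≤ a3 < a5 ≤ a1, which forces a1 < a1 — impossible.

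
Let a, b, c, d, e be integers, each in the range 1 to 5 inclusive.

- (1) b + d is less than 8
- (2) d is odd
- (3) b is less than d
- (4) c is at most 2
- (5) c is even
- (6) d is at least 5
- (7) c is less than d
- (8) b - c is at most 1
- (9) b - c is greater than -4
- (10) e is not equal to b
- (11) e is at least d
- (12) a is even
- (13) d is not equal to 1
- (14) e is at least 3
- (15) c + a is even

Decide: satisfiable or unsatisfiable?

Setting (a, b, c, d, e) = (2, 1, 2, 5, 5) satisfies everything: constraint 1: b + d = 6; constraint 8: b - c = -1; constraint 9: b - c = -1, and the others follow.

Satisfiable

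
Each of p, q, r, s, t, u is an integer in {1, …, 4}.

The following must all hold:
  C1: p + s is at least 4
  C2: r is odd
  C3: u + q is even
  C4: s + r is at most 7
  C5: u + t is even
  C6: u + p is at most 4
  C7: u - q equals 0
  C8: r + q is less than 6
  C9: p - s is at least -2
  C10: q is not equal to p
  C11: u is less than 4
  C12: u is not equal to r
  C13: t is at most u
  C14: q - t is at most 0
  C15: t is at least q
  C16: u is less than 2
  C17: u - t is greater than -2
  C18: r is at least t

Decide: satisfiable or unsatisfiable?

Satisfiable

Setting (p, q, r, s, t, u) = (3, 1, 3, 3, 1, 1) satisfies everything: constraint 1: p + s = 6; constraint 4: s + r = 6; constraint 6: u + p = 4, and the others follow.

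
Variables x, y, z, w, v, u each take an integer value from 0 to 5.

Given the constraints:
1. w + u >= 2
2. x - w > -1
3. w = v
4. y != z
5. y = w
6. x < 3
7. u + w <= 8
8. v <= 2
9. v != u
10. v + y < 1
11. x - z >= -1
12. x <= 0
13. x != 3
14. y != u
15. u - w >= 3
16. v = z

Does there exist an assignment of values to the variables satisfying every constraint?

From constraints 3, 5, and 16, y = w = v = z, so y = z. But constraint 4 says y ≠ z. Contradiction.

Unsatisfiable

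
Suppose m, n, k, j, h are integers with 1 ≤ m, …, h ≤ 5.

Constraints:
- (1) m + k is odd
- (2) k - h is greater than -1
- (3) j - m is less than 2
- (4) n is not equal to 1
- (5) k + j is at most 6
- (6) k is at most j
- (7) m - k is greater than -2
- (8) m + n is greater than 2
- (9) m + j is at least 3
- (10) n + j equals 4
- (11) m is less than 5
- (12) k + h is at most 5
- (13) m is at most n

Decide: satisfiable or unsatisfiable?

The assignment m = 2, n = 2, k = 1, j = 2, h = 1 works:
  constraint 2 holds since k - h = 0.
  constraint 3 holds since j - m = 0.
  constraint 5 holds since k + j = 3.
The rest check out directly.

Satisfiable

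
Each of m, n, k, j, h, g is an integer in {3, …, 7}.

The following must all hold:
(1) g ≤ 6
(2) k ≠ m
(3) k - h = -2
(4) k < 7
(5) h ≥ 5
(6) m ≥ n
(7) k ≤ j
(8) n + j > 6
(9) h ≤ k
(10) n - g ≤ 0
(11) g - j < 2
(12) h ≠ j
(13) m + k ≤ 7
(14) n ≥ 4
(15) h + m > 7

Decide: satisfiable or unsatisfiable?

From constraints 6 and 14: m ≥ n ≥ 4. From constraints 5 and 9: k ≥ h ≥ 5. Hence m + k ≥ 9. But constraint 13 requires m + k ≤ 7, and 7 < 9. Contradiction.

Unsatisfiable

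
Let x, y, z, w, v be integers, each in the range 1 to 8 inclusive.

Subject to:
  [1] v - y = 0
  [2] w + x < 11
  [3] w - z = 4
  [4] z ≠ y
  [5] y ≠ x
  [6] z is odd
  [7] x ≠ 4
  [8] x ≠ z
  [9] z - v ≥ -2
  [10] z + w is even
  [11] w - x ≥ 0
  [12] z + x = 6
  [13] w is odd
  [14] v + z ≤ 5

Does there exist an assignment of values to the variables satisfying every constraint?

Take x = 5, y = 3, z = 1, w = 5, v = 3. Then constraint 1: v - y = 0; constraint 2: w + x = 10; constraint 3: w - z = 4, and every other listed constraint is also met.

Satisfiable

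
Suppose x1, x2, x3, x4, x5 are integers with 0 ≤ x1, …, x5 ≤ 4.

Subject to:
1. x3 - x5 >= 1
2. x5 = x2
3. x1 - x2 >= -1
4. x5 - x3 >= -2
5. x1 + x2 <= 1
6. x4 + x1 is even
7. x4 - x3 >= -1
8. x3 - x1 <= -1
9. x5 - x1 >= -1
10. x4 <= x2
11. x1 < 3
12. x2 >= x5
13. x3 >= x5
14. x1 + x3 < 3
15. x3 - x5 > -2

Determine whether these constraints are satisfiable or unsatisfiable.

Constraints 1, 8, and 9 give x3 − x5 ≥ 1, x5 − x1 ≥ -1, x1 − x3 ≥ 1.
Adding all 3 inequalities: the left sides telescope to 0, and the right sides sum to 1 + (-1) + 1 = 1. So 0 ≥ 1, which is false.

Unsatisfiable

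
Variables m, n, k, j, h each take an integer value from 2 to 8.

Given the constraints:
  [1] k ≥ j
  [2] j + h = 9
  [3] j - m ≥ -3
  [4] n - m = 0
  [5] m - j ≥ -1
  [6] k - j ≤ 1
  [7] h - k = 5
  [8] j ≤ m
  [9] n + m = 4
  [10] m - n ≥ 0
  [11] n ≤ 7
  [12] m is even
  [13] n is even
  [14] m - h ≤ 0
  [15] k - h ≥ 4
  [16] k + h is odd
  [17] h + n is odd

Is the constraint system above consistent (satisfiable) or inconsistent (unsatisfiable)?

Constraints 5, 6, 14, and 15 give m − j ≥ -1, j − k ≥ -1, k − h ≥ 4, h − m ≥ 0.
Adding all 4 inequalities: the left sides telescope to 0, and the right sides sum to (-1) + (-1) + 4 + 0 = 2. So 0 ≥ 2, which is false.

Unsatisfiable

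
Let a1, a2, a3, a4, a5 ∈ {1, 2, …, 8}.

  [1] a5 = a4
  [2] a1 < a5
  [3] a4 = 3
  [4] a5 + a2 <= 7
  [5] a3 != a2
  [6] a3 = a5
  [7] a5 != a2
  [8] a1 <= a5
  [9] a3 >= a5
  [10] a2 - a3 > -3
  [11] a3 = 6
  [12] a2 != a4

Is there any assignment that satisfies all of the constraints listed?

Constraint 11 fixes a3 = 6 and constraint 3 fixes a4 = 3. Constraints 1 and 6 give a3 = a5 = a4, so a3 = a4. But 6 ≠ 3 — contradiction.

Unsatisfiable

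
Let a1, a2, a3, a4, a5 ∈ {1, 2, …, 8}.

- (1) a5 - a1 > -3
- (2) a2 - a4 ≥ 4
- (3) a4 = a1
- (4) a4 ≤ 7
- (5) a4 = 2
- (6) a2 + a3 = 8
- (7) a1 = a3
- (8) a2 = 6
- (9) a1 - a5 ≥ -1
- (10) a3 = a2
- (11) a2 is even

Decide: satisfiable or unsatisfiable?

Unsatisfiable

Constraint 5 fixes a4 = 2 and constraint 8 fixes a2 = 6. Constraints 3, 7, and 10 give a4 = a1 = a3 = a2, so a4 = a2. But 2 ≠ 6 — contradiction.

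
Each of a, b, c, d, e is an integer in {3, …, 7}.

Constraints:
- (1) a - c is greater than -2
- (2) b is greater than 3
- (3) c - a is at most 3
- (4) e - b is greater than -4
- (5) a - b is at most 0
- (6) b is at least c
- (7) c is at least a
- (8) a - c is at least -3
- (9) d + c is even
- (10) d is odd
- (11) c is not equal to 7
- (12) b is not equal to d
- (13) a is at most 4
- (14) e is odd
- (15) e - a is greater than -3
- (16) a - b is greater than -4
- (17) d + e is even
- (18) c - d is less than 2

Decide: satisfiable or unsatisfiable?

Take a = 3, b = 4, c = 3, d = 3, e = 3. Then constraint 1: a - c = 0; constraint 3: c - a = 0, and every other listed constraint is also met.

Satisfiable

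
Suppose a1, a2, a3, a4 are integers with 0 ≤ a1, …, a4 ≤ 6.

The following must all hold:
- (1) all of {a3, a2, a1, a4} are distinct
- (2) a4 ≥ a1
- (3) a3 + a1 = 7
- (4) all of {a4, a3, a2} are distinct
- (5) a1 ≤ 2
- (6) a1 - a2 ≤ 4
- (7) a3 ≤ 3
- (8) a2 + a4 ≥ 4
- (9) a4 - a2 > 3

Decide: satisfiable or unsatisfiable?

Unsatisfiable

From constraint 7: a3 ≤ 3. From constraint 5: a1 ≤ 2. Hence a3 + a1 ≤ 5. But constraint 3 requires a3 + a1 = 7, and 7 > 5. Contradiction.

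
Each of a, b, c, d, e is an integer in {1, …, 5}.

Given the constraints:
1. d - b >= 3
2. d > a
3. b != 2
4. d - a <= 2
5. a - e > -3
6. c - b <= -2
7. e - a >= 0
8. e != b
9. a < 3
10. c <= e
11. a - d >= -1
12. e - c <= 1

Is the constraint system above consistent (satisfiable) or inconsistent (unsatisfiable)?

Constraints 1, 4, 6, 7, and 12 give a − d ≥ -2, d − b ≥ 3, b − c ≥ 2, c − e ≥ -1, e − a ≥ 0.
Adding all 5 inequalities: the left sides telescope to 0, and the right sides sum to (-2) + 3 + 2 + (-1) + 0 = 2. So 0 ≥ 2, which is false.

Unsatisfiable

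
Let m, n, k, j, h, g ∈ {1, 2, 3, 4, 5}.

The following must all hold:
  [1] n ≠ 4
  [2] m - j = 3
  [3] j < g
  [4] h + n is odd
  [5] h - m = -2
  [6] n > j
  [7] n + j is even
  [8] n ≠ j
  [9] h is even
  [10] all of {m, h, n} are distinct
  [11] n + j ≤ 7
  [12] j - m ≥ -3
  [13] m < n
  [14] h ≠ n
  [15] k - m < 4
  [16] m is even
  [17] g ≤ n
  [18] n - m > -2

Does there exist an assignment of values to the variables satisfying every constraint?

Try m = 4, n = 5, k = 5, j = 1, h = 2, g = 5.
Check constraint 2: m - j = 3; constraint 5: h - m = -2. The remaining constraints are straightforward to verify.

Satisfiable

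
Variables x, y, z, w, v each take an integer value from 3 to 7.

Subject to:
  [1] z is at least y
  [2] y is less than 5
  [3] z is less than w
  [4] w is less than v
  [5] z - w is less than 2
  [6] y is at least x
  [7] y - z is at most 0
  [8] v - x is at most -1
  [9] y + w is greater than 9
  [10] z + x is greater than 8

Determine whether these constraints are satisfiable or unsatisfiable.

Constraints 3, 4, 6, 7, and 8 give y ≤ z, z < w, w < v, v < x, x ≤ y. Chaining: y ≤ z < w < v < x ≤ y, which forces y < y — impossible.

Unsatisfiable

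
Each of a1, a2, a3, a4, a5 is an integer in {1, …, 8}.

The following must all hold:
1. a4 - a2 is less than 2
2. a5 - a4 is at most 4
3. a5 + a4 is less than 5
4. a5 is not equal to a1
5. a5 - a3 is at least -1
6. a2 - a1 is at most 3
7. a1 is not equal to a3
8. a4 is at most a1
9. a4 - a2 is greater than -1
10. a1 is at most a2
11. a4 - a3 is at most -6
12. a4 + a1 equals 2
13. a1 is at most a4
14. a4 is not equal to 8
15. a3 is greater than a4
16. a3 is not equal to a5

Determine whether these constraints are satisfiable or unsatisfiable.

Constraints 2, 5, and 11 give a5 − a3 ≥ -1, a3 − a4 ≥ 6, a4 − a5 ≥ -4.
Adding all 3 inequalities: the left sides telescope to 0, and the right sides sum to (-1) + 6 + (-4) = 1. So 0 ≥ 1, which is false.

Unsatisfiable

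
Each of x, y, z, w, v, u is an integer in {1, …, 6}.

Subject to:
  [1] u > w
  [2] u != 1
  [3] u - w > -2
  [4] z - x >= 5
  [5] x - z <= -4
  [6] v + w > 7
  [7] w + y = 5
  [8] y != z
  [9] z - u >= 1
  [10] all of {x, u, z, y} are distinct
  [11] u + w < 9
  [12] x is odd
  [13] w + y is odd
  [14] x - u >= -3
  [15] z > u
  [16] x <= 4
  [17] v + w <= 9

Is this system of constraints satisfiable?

Satisfiable

Try x = 1, y = 2, z = 6, w = 3, v = 6, u = 4.
Check constraint 3: u - w = 1; constraint 4: z - x = 5; constraint 5: x - z = -5. The remaining constraints are straightforward to verify.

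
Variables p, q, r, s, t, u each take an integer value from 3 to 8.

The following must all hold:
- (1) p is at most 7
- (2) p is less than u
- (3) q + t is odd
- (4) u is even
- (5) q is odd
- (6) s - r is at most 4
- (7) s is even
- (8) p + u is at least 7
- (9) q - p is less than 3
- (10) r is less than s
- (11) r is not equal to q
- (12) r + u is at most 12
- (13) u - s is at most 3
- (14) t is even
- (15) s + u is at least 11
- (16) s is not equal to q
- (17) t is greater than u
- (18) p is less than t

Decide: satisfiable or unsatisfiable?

Try p = 3, q = 3, r = 4, s = 6, t = 8, u = 6.
Check constraint 6: s - r = 2; constraint 8: p + u = 9; constraint 9: q - p = 0. The remaining constraints are straightforward to verify.

Satisfiable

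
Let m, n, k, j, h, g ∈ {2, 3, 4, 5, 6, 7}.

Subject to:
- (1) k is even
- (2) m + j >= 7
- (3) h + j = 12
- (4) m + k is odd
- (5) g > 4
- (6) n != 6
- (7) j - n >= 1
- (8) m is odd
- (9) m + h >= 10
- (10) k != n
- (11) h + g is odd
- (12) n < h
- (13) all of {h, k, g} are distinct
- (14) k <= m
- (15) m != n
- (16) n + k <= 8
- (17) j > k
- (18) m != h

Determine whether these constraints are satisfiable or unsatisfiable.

Satisfiable

Setting (m, n, k, j, h, g) = (5, 3, 2, 5, 7, 6) satisfies everything: constraint 2: m + j = 10; constraint 3: h + j = 12; constraint 7: j - n = 2, and the others follow.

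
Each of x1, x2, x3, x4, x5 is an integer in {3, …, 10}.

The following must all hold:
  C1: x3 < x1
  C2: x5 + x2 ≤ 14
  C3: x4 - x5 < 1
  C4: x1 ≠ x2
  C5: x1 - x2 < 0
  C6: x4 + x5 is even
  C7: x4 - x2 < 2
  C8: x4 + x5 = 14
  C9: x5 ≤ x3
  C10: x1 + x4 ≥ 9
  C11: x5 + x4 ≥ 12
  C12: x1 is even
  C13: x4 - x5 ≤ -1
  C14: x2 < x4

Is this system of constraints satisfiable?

Constraints 1, 5, 9, 13, and 14 give x1 < x2, x2 < x4, x4 < x5, x5 ≤ x3, x3 < x1. Chaining: x1 < x2 < x4 < x5 ≤ x3 < x1, which forces x1 < x1 — impossible.

Unsatisfiable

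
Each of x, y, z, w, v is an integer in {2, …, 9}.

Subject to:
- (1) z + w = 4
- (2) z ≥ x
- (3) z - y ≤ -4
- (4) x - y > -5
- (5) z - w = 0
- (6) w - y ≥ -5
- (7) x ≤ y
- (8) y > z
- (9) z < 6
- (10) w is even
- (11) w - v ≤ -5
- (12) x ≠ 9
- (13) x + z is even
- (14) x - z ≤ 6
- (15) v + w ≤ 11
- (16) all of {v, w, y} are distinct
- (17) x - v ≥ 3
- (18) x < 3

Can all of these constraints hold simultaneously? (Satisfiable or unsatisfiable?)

Constraints 3, 6, 11, 14, and 17 give w − y ≥ -5, y − z ≥ 4, z − x ≥ -6, x − v ≥ 3, v − w ≥ 5.
Adding all 5 inequalities: the left sides telescope to 0, and the right sides sum to (-5) + 4 + (-6) + 3 + 5 = 1. So 0 ≥ 1, which is false.

Unsatisfiable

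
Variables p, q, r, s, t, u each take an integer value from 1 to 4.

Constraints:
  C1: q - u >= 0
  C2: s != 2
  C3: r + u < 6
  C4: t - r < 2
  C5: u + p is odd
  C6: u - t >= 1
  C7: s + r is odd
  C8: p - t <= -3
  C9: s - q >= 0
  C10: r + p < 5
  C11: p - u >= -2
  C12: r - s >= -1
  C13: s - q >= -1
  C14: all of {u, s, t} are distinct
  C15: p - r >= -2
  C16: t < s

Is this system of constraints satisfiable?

Unsatisfiable

Constraints 1, 6, 8, 9, 12, and 15 give p − r ≥ -2, r − s ≥ -1, s − q ≥ 0, q − u ≥ 0, u − t ≥ 1, t − p ≥ 3.
Adding all 6 inequalities: the left sides telescope to 0, and the right sides sum to (-2) + (-1) + 0 + 0 + 1 + 3 = 1. So 0 ≥ 1, which is false.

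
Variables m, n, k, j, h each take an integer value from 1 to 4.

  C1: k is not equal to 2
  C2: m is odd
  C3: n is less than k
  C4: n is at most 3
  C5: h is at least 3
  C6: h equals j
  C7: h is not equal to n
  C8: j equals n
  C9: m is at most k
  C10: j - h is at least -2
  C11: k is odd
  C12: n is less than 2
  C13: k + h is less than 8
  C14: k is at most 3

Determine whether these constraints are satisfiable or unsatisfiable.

Unsatisfiable

From constraints 6 and 8, h = j = n, so h = n. But constraint 7 says h ≠ n. Contradiction.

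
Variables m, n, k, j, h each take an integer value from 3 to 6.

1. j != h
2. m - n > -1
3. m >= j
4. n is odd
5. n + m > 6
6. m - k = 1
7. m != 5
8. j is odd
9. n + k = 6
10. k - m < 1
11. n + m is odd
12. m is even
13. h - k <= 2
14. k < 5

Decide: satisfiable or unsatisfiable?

Try m = 4, n = 3, k = 3, j = 3, h = 5.
Check constraint 2: m - n = 1; constraint 5: n + m = 7; constraint 6: m - k = 1. The remaining constraints are straightforward to verify.

Satisfiable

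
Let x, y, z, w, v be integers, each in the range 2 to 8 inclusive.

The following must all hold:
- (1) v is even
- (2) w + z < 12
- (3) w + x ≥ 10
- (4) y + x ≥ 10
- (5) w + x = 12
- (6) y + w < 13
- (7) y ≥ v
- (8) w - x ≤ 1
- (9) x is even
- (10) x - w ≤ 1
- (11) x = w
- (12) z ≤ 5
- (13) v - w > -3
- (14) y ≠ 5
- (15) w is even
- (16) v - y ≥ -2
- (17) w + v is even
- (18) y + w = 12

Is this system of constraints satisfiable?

Satisfiable

Try x = 6, y = 6, z = 5, w = 6, v = 6.
Check constraint 2: w + z = 11; constraint 3: w + x = 12. The remaining constraints are straightforward to verify.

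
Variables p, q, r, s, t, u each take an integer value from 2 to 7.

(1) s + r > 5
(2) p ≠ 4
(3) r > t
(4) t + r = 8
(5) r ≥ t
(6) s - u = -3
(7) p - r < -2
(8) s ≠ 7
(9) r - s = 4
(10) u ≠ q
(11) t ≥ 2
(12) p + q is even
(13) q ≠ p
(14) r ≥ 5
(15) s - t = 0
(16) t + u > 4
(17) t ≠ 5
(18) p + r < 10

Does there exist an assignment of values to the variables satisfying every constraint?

One satisfying assignment is p = 3, q = 7, r = 6, s = 2, t = 2, u = 5.
For the less obvious constraints — constraint 1: s + r = 8; constraint 4: t + r = 8; constraint 6: s - u = -3 — and the others hold by inspection.

Satisfiable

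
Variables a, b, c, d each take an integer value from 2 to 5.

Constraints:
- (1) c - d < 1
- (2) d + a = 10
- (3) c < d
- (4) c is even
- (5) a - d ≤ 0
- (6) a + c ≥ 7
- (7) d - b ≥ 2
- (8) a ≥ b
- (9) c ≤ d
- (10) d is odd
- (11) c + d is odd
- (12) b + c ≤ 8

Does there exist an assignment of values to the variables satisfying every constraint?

Satisfiable

Take a = 5, b = 3, c = 4, d = 5. Then constraint 1: c - d = -1; constraint 2: d + a = 10, and every other listed constraint is also met.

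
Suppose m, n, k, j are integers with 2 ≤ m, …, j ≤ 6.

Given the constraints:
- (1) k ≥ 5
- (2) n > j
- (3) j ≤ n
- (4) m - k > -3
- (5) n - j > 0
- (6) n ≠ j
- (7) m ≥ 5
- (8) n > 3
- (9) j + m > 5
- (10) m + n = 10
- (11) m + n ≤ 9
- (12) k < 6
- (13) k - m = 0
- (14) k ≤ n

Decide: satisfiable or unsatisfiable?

Unsatisfiable

From constraint 7: m ≥ 5. From constraints 1 and 14: n ≥ k ≥ 5. Hence m + n ≥ 10. But constraint 11 requires m + n ≤ 9, and 9 < 10. Contradiction.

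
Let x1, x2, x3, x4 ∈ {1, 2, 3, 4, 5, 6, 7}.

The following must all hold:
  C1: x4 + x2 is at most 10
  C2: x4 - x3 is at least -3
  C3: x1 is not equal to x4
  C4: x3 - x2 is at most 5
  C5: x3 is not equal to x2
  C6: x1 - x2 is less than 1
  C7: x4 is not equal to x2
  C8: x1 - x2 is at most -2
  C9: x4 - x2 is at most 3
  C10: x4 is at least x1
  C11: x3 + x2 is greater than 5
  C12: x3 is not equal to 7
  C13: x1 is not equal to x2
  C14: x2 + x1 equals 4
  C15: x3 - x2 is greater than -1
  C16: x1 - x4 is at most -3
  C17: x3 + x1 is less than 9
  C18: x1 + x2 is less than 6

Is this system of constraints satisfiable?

Satisfiable

Setting (x1, x2, x3, x4) = (1, 3, 5, 5) satisfies everything: constraint 1: x4 + x2 = 8; constraint 2: x4 - x3 = 0, and the others follow.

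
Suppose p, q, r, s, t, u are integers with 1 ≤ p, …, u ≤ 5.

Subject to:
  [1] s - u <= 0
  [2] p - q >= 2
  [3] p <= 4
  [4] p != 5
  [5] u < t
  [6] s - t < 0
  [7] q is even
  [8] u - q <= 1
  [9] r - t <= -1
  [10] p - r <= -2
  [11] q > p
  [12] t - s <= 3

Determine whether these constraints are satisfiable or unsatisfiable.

Unsatisfiable

Constraints 1, 2, 8, 9, 10, and 12 give r − p ≥ 2, p − q ≥ 2, q − u ≥ -1, u − s ≥ 0, s − t ≥ -3, t − r ≥ 1.
Adding all 6 inequalities: the left sides telescope to 0, and the right sides sum to 2 + 2 + (-1) + 0 + (-3) + 1 = 1. So 0 ≥ 1, which is false.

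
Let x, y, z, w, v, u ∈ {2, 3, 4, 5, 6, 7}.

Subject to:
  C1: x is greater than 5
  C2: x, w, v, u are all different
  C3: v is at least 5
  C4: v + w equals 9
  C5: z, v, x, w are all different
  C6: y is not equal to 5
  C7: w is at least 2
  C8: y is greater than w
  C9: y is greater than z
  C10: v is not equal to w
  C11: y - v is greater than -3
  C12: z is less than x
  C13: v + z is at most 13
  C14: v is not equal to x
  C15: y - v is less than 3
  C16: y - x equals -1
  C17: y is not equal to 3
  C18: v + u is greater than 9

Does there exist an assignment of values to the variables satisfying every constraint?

Satisfiable

Setting (x, y, z, w, v, u) = (7, 6, 5, 3, 6, 4) satisfies everything: constraint 4: v + w = 9; constraint 11: y - v = 0; constraint 13: v + z = 11, and the others follow.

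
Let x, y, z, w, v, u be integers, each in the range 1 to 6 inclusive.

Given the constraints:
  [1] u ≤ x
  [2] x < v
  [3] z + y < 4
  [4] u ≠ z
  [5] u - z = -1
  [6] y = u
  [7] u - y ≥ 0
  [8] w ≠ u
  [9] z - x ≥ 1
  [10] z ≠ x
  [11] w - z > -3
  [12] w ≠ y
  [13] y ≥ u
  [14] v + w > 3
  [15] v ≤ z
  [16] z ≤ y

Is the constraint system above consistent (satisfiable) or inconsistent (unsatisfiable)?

Constraints 1, 2, 7, 15, and 16 give v ≤ z, z ≤ y, y ≤ u, u ≤ x, x < v. Chaining: v ≤ z ≤ y ≤ u ≤ x < v, which forces v < v — impossible.

Unsatisfiable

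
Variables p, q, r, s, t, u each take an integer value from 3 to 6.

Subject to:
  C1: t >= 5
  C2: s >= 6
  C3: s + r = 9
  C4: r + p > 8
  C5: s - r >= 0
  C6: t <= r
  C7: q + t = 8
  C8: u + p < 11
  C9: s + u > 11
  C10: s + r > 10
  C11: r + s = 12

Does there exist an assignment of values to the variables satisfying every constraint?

Unsatisfiable

From constraint 2: s ≥ 6. From constraints 1 and 6: r ≥ t ≥ 5. Hence s + r ≥ 11. But constraint 3 requires s + r = 9, and 9 < 11. Contradiction.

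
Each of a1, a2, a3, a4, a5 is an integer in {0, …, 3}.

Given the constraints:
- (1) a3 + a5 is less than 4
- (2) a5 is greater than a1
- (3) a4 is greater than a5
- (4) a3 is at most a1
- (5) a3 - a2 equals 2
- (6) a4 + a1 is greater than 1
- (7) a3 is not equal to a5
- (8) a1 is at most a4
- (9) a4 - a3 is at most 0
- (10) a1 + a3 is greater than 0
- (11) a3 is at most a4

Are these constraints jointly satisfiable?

Constraints 2, 3, 4, and 9 give a5 < a4, a4 ≤ a3, a3 ≤ a1, a1 < a5. Chaining: a5 < a4 ≤ a3 ≤ a1 < a5, which forces a5 < a5 — impossible.

Unsatisfiable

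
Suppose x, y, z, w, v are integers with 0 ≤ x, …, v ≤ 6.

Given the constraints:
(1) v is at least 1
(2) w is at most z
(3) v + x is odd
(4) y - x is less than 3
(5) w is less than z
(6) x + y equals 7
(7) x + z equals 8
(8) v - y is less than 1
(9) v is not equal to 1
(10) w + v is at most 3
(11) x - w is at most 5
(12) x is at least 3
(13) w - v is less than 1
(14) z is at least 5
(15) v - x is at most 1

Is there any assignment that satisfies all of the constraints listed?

Take x = 3, y = 4, z = 5, w = 1, v = 2. Then constraint 4: y - x = 1; constraint 6: x + y = 7; constraint 7: x + z = 8, and every other listed constraint is also met.

Satisfiable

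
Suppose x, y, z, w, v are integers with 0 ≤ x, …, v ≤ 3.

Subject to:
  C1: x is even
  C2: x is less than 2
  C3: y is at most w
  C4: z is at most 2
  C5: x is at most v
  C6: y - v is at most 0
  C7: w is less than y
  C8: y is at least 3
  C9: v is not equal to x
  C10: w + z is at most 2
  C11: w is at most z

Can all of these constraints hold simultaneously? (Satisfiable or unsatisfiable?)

Unsatisfiable

From constraints 3 and 8: w ≥ y and y ≥ 3, so w ≥ 3. From constraints 4 and 11: w ≤ z and z ≤ 2, so w ≤ 2. But 2 < 3, so no value of w works.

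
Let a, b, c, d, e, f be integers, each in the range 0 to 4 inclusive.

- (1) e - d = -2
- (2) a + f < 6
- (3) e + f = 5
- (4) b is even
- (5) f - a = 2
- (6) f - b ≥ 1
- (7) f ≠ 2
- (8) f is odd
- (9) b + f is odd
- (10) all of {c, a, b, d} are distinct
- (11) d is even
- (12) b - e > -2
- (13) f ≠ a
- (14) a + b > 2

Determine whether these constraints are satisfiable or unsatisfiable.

The assignment a = 1, b = 2, c = 0, d = 4, e = 2, f = 3 works:
  constraint 1 holds since e - d = -2.
  constraint 2 holds since a + f = 4.
  constraint 3 holds since e + f = 5.
The rest check out directly.

Satisfiable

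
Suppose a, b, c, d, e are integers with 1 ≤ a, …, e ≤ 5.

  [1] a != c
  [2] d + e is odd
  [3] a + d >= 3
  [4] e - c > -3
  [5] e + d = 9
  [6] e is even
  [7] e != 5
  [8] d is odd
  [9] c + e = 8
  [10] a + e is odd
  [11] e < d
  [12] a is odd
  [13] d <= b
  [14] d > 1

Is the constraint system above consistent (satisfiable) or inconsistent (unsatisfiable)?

Satisfiable

One satisfying assignment is a = 1, b = 5, c = 4, d = 5, e = 4.
For the less obvious constraints — constraint 3: a + d = 6; constraint 4: e - c = 0 — and the others hold by inspection.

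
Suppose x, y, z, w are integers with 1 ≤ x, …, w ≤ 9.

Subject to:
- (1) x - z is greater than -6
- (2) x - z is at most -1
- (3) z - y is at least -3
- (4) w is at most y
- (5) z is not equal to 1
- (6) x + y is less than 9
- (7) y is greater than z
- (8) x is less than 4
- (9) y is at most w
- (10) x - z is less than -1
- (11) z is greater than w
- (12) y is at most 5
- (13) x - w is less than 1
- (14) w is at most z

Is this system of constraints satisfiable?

Unsatisfiable

Constraints 7, 9, and 11 give w < z, z < y, y ≤ w. Chaining: w < z < y ≤ w, which forces w < w — impossible.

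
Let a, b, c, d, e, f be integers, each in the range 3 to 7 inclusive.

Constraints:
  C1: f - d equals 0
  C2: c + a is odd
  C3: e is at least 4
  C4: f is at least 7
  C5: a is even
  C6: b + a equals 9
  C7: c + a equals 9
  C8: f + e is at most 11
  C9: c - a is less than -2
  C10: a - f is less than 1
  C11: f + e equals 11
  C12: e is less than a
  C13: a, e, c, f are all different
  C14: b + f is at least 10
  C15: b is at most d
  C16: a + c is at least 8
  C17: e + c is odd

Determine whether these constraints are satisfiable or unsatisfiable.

Setting (a, b, c, d, e, f) = (6, 3, 3, 7, 4, 7) satisfies everything: constraint 1: f - d = 0; constraint 6: b + a = 9; constraint 7: c + a = 9, and the others follow.

Satisfiable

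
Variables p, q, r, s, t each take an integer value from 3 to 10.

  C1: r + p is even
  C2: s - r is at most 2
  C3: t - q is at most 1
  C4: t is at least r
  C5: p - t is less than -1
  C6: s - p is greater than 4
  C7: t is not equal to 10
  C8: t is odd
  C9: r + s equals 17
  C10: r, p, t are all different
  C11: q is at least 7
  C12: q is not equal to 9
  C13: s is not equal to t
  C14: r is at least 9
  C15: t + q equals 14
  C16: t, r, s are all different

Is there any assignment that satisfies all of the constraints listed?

Unsatisfiable

From constraints 4 and 14: t ≥ r ≥ 9. From constraint 11: q ≥ 7. Hence t + q ≥ 16. But constraint 15 requires t + q = 14, and 14 < 16. Contradiction.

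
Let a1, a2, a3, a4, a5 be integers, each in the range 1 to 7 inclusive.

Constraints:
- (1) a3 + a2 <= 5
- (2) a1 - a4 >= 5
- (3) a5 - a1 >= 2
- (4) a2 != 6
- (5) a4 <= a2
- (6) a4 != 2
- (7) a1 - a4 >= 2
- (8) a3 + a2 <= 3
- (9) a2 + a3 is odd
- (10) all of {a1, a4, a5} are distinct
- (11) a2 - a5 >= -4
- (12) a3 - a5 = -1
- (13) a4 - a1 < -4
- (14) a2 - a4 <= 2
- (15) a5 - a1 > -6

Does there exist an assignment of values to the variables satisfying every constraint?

Unsatisfiable

Constraints 2, 3, 11, and 14 give a2 − a5 ≥ -4, a5 − a1 ≥ 2, a1 − a4 ≥ 5, a4 − a2 ≥ -2.
Adding all 4 inequalities: the left sides telescope to 0, and the right sides sum to (-4) + 2 + 5 + (-2) = 1. So 0 ≥ 1, which is false.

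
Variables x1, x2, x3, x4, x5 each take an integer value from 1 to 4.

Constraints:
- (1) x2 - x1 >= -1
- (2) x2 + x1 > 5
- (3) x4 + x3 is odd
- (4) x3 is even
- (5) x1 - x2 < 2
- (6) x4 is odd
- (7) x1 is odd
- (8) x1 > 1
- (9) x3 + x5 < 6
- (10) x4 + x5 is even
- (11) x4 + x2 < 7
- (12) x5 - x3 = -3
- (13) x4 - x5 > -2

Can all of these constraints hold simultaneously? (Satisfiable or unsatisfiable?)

Satisfiable

One satisfying assignment is x1 = 3, x2 = 3, x3 = 4, x4 = 1, x5 = 1.
For the less obvious constraints — constraint 1: x2 - x1 = 0; constraint 2: x2 + x1 = 6; constraint 5: x1 - x2 = 0 — and the others hold by inspection.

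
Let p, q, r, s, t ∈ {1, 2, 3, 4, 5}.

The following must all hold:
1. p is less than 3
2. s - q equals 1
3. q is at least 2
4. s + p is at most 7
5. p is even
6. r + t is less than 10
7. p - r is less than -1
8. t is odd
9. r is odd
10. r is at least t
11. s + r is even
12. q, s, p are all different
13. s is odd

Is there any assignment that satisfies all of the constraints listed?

Setting (p, q, r, s, t) = (2, 4, 5, 5, 3) satisfies everything: constraint 2: s - q = 1; constraint 4: s + p = 7, and the others follow.

Satisfiable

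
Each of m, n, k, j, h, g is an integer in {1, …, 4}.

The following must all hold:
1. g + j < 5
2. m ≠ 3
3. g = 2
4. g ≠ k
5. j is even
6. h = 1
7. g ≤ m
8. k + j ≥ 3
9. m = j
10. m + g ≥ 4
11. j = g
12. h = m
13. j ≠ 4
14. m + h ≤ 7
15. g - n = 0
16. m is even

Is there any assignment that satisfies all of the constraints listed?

Constraint 6 fixes h = 1 and constraint 3 fixes g = 2. Constraints 9, 11, and 12 give h = m = j = g, so h = g. But 1 ≠ 2 — contradiction.

Unsatisfiable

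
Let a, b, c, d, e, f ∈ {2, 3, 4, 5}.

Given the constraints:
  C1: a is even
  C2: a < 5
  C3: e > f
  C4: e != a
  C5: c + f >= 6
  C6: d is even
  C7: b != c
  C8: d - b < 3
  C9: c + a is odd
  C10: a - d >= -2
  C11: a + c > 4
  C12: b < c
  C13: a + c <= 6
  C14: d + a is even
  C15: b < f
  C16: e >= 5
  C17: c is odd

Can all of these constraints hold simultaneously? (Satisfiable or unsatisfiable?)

Satisfiable

Try a = 2, b = 2, c = 3, d = 2, e = 5, f = 4.
Check constraint 5: c + f = 7; constraint 8: d - b = 0. The remaining constraints are straightforward to verify.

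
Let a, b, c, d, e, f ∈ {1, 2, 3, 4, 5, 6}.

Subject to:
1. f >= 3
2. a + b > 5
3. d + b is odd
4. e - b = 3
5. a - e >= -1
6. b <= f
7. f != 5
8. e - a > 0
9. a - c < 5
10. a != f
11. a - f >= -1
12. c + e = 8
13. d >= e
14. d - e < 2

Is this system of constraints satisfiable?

Setting (a, b, c, d, e, f) = (5, 3, 2, 6, 6, 6) satisfies everything: constraint 2: a + b = 8; constraint 4: e - b = 3; constraint 5: a - e = -1, and the others follow.

Satisfiable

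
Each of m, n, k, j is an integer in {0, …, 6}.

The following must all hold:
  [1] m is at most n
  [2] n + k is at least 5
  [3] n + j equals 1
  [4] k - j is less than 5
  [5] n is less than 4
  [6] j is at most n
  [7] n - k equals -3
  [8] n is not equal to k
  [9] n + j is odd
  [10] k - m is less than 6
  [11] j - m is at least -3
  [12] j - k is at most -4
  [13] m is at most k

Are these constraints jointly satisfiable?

One satisfying assignment is m = 1, n = 1, k = 4, j = 0.
For the less obvious constraints — constraint 2: n + k = 5; constraint 3: n + j = 1 — and the others hold by inspection.

Satisfiable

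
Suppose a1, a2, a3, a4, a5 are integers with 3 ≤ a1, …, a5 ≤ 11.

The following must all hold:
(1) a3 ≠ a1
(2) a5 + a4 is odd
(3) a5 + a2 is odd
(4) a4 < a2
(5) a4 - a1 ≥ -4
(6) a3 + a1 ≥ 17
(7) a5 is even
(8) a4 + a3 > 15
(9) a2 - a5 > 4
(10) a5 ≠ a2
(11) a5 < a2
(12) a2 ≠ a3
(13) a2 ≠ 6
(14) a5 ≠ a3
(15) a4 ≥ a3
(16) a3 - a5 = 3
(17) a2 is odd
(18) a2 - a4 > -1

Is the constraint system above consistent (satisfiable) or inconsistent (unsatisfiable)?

Take a1 = 10, a2 = 11, a3 = 9, a4 = 9, a5 = 6. Then constraint 5: a4 - a1 = -1; constraint 6: a3 + a1 = 19; constraint 8: a4 + a3 = 18, and every other listed constraint is also met.

Satisfiable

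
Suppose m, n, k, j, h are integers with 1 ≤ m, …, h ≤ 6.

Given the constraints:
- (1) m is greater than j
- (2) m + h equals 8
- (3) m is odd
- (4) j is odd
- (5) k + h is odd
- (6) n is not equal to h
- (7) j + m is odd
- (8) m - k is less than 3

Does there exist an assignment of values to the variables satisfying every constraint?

Constraint 4 makes j odd and constraint 3 makes m odd, so j + m must be even. Constraint 7 says j + m is odd — contradiction.

Unsatisfiable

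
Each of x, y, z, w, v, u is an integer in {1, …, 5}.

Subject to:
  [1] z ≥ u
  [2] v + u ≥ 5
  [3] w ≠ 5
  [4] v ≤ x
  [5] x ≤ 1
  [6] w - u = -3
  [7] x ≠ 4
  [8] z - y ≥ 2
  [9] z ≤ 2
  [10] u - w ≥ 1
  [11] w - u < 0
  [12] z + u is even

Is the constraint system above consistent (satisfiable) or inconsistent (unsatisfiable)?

From constraints 4 and 5: v ≤ x ≤ 1. From constraints 1 and 9: u ≤ z ≤ 2. Hence v + u ≤ 3. But constraint 2 requires v + u ≥ 5, and 5 > 3. Contradiction.

Unsatisfiable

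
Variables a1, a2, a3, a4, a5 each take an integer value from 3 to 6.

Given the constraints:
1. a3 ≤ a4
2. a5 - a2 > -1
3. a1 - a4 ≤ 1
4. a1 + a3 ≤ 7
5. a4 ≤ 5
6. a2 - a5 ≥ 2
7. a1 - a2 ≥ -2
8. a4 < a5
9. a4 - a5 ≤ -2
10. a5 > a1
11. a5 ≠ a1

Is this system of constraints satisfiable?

Unsatisfiable

Constraints 3, 6, 7, and 9 give a1 − a2 ≥ -2, a2 − a5 ≥ 2, a5 − a4 ≥ 2, a4 − a1 ≥ -1.
Adding all 4 inequalities: the left sides telescope to 0, and the right sides sum to (-2) + 2 + 2 + (-1) = 1. So 0 ≥ 1, which is false.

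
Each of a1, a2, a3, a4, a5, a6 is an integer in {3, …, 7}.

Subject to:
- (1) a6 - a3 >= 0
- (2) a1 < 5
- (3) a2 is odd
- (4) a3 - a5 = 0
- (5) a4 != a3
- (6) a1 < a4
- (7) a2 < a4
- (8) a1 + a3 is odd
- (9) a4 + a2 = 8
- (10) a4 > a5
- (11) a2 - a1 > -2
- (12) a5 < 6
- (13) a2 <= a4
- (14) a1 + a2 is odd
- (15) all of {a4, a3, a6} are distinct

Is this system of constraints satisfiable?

Satisfiable

The assignment a1 = 4, a2 = 3, a3 = 3, a4 = 5, a5 = 3, a6 = 4 works:
  constraint 1 holds since a6 - a3 = 1.
  constraint 4 holds since a3 - a5 = 0.
The rest check out directly.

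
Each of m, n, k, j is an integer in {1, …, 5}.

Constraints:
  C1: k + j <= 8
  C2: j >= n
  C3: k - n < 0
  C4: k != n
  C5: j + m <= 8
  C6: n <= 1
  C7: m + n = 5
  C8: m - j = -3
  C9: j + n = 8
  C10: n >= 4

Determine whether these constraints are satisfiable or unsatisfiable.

Unsatisfiable

From constraint 10: n ≥ 4. From constraint 6: n ≤ 1. But 1 < 4, so no value of n works.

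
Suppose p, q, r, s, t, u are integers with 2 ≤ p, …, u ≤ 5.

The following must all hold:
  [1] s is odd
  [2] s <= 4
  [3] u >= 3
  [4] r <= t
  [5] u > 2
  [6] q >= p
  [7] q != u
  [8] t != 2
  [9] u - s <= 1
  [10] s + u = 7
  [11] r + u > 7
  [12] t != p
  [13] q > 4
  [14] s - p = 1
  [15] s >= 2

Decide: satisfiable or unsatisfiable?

One satisfying assignment is p = 2, q = 5, r = 5, s = 3, t = 5, u = 4.
For the less obvious constraints — constraint 9: u - s = 1; constraint 10: s + u = 7; constraint 11: r + u = 9 — and the others hold by inspection.

Satisfiable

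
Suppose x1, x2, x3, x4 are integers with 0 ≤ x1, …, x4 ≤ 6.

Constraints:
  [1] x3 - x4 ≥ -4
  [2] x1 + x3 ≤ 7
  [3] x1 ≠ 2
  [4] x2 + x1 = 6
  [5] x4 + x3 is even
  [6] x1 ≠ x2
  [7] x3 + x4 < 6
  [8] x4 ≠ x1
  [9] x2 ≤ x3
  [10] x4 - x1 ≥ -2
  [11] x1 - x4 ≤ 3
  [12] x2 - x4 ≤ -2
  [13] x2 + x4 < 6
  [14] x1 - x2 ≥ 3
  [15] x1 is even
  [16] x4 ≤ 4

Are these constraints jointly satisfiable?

Satisfiable

One satisfying assignment is x1 = 6, x2 = 0, x3 = 0, x4 = 4.
For the less obvious constraints — constraint 1: x3 - x4 = -4; constraint 2: x1 + x3 = 6; constraint 4: x2 + x1 = 6 — and the others hold by inspection.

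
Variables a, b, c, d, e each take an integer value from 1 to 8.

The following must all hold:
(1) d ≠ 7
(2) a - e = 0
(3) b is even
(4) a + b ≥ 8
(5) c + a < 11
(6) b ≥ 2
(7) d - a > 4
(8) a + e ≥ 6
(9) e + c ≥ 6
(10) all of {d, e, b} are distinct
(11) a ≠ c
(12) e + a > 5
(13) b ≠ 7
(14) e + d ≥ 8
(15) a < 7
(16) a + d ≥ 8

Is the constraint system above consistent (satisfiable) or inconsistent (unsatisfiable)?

The assignment a = 3, b = 6, c = 6, d = 8, e = 3 works:
  constraint 2 holds since a - e = 0.
  constraint 4 holds since a + b = 9.
The rest check out directly.

Satisfiable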